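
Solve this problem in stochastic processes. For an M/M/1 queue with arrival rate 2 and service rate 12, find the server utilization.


rho = lambda/mu
= 2/12
= 0.1667

0.1667


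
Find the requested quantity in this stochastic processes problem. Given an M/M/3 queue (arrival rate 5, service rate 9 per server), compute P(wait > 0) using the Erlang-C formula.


a = lambda/mu = 0.5556
rho = a/c = 0.1852
Erlang-C formula applied:
C(c,a) = 0.0201

0.0201


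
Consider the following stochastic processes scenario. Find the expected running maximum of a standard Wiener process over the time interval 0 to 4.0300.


E(max B(s)) = sqrt(2t/pi)
= sqrt(2*4.0300/pi)
= sqrt(2.5656)
= 1.6017

1.6017


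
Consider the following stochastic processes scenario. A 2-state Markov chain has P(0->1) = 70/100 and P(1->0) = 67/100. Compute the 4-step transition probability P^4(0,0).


Computing P^4 by matrix multiplication.
P = [[0.3000, 0.7000], [0.6700, 0.3300]]
After raising P to the power 4:
P^4(0,0) = 0.4986

0.4986


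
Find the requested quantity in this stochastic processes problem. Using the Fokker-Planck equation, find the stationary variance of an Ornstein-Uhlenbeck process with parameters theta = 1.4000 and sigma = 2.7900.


Stationary variance = sigma^2 / (2*theta)
= 2.7900^2 / (2*1.4000)
= 7.7841 / 2.8000
= 2.7800

2.7800


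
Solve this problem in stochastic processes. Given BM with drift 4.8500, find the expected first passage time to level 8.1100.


Expected first passage time = a/mu
= 8.1100/4.8500
= 1.6722

1.6722


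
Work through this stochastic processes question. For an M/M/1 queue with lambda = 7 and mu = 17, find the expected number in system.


rho = 7/17 = 0.4118
L = rho/(1-rho)
= 0.4118/0.5882
= 0.7000

0.7000


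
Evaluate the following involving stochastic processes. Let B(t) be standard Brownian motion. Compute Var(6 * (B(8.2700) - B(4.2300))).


Var(alpha*(B(t)-B(s))) = alpha^2 * (t-s)
= 6^2 * (8.2700 - 4.2300)
= 36 * 4.0400
= 145.4400

145.4400


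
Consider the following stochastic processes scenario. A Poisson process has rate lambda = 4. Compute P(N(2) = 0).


P(N(t)=k) = (lambda*t)^k * exp(-lambda*t) / k!
lambda*t = 8
= 8^0 * exp(-8) / 0!
= 1 * 3.3546e-04 / 1
= 3.3546e-04

3.3546e-04


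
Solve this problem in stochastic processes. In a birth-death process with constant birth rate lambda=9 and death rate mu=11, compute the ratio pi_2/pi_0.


For birth-death process, pi_n/pi_0 = (lambda/mu)^n
= (9/11)^2
= 0.6694

0.6694


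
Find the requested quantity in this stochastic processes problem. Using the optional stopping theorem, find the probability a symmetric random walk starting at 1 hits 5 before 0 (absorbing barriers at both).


By optional stopping theorem: E(M at tau) = M(0) = 1
P(hit 5)*5 + P(hit 0)*0 = 1
P(hit 5) = (1 - 0)/(5 - 0) = 1/5 = 0.2000

0.2000


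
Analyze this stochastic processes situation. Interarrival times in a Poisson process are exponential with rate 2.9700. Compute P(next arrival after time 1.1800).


P(X > t) = exp(-lambda * t)
= exp(-2.9700 * 1.1800)
= exp(-3.5046) = 0.0301

0.0301


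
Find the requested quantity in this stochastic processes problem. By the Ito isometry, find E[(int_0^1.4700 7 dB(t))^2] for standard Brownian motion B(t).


By Ito isometry: E[(int f dB)^2] = int f^2 dt
= 7^2 * 1.4700
= 49 * 1.4700 = 72.0300

72.0300


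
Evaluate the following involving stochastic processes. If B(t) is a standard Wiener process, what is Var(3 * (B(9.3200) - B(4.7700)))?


Var(alpha*(B(t)-B(s))) = alpha^2 * (t-s)
= 3^2 * (9.3200 - 4.7700)
= 9 * 4.5500
= 40.9500

40.9500


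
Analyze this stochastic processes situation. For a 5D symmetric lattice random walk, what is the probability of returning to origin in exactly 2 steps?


P(return in 2 steps) = P(reverse first step) = 1/(2d)
= 1/10
= 0.1000

0.1000


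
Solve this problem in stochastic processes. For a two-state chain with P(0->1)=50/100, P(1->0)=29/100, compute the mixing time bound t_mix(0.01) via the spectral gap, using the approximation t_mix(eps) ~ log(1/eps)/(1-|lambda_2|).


lambda_2 = |1 - p01 - p10| = |1 - 0.5000 - 0.2900| = 0.2100
t_mix ~ log(1/eps)/(1 - |lambda_2|)
= log(100)/(1 - 0.2100) = 4.6052/0.7900
= 5.8293

5.8293


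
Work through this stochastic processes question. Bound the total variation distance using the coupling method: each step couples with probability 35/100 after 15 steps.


TV distance bound <= (1-delta)^n
= (1 - 0.3500)^15
= 0.6500^15
= 0.0016

0.0016


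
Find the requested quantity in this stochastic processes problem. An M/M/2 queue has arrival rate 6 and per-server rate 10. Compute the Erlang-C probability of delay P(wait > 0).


a = lambda/mu = 0.6000
rho = a/c = 0.3000
Erlang-C formula applied:
C(c,a) = 0.1385

0.1385


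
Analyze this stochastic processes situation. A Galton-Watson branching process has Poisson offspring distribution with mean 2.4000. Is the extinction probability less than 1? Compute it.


Since mu = 2.4000 > 1, extinction prob q < 1.
Solve s = exp(mu*(s-1)) iteratively.
q = 0.1214

0.1214


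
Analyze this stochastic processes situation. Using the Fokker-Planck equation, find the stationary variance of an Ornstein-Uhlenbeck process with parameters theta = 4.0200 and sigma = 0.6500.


Stationary variance = sigma^2 / (2*theta)
= 0.6500^2 / (2*4.0200)
= 0.4225 / 8.0400
= 0.0525

0.0525


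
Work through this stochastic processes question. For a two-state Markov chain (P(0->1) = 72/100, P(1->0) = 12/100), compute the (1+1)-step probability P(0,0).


P^2 = P^1 * P^1
Computing via matrix multiplication of the transition matrix.
Entry (0,0) of P^2 = 0.1648

0.1648


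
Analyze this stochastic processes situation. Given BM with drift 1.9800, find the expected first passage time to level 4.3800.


Expected first passage time = a/mu
= 4.3800/1.9800
= 2.2121

2.2121


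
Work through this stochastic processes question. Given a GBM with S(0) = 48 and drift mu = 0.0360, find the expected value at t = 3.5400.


E[S(t)] = S(0) * exp(mu * t)
= 48 * exp(0.0360 * 3.5400)
= 48 * 1.1359
= 54.5240

54.5240


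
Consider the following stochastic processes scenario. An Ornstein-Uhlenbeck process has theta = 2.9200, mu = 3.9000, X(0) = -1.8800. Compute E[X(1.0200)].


E[X(t)] = mu + (X(0) - mu)*exp(-theta*t)
= 3.9000 + (-1.8800 - 3.9000)*exp(-2.9200*1.0200)
= 3.9000 + -5.7800 * 0.0509
= 3.6059

3.6059


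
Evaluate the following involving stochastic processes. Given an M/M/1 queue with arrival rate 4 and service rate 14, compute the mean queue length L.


rho = 4/14 = 0.2857
L = rho/(1-rho)
= 0.2857/0.7143
= 0.4000

0.4000


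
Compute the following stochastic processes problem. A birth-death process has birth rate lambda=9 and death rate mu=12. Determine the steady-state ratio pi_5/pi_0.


For birth-death process, pi_n/pi_0 = (lambda/mu)^n
= (9/12)^5
= 0.2373

0.2373


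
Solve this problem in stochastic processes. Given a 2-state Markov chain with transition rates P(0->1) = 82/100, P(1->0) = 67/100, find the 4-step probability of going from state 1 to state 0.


Computing P^4 by matrix multiplication.
P = [[0.1800, 0.8200], [0.6700, 0.3300]]
After raising P to the power 4:
P^4(1,0) = 0.4237

0.4237


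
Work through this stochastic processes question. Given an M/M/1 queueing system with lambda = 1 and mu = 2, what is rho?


rho = lambda/mu
= 1/2
= 0.5000

0.5000


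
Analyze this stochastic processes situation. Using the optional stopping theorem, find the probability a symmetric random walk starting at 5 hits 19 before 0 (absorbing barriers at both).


By optional stopping theorem: E(M at tau) = M(0) = 5
P(hit 19)*19 + P(hit 0)*0 = 5
P(hit 19) = (5 - 0)/(19 - 0) = 5/19 = 0.2632

0.2632


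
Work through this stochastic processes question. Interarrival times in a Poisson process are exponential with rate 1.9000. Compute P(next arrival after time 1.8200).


P(X > t) = exp(-lambda * t)
= exp(-1.9000 * 1.8200)
= exp(-3.4580) = 0.0315

0.0315


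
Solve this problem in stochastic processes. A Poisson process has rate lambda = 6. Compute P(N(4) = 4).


P(N(t)=k) = (lambda*t)^k * exp(-lambda*t) / k!
lambda*t = 24
= 24^4 * exp(-24) / 4!
= 331776 * 3.7751e-11 / 24
= 5.2187e-07

5.2187e-07


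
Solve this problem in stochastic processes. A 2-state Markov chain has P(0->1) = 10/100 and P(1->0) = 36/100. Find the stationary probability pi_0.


Stationary distribution: pi_0 = p10/(p01+p10), pi_1 = p01/(p01+p10)
p01 = 0.1000, p10 = 0.3600
pi_0 = 0.7826

0.7826


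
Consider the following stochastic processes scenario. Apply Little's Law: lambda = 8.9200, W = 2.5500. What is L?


Little's Law: L = lambda * W
= 8.9200 * 2.5500
= 22.7460

22.7460


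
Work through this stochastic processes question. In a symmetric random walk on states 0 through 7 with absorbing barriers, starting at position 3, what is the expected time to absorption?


For symmetric RW on 0,...,N with absorbing barriers, E(i) = i*(N-i)
E(3) = 3 * 4 = 12

12


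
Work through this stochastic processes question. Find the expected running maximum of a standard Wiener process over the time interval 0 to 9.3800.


E(max B(s)) = sqrt(2t/pi)
= sqrt(2*9.3800/pi)
= sqrt(5.9715)
= 2.4437

2.4437


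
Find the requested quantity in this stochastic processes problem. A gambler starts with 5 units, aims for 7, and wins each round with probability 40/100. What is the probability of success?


Gambler's ruin formula:
r = q/p = 0.6000/0.4000 = 1.5000
P(win) = (1 - r^i)/(1 - r^N)
= (1 - 1.5000^5)/(1 - 1.5000^7)
= 0.4099

0.4099


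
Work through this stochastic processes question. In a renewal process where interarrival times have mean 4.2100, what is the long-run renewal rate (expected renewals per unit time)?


Long-run renewal rate = 1/E(X)
= 1/4.2100
= 0.2375

0.2375


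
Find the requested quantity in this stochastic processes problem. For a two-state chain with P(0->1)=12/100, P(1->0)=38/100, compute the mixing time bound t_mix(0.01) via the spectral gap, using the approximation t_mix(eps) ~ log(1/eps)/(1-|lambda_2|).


lambda_2 = |1 - p01 - p10| = |1 - 0.1200 - 0.3800| = 0.5000
t_mix ~ log(1/eps)/(1 - |lambda_2|)
= log(100)/(1 - 0.5000) = 4.6052/0.5000
= 9.2103

9.2103


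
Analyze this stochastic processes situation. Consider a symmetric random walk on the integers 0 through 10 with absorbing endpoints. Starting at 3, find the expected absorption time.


For symmetric RW on 0,...,N with absorbing barriers, E(i) = i*(N-i)
E(3) = 3 * 7 = 21

21


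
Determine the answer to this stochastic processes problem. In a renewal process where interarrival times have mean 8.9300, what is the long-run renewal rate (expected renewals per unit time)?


Long-run renewal rate = 1/E(X)
= 1/8.9300
= 0.1120

0.1120


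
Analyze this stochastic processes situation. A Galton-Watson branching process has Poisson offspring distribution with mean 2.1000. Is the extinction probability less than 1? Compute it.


Since mu = 2.1000 > 1, extinction prob q < 1.
Solve s = exp(mu*(s-1)) iteratively.
q = 0.1779

0.1779


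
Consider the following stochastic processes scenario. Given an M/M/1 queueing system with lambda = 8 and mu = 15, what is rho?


rho = lambda/mu
= 8/15
= 0.5333

0.5333


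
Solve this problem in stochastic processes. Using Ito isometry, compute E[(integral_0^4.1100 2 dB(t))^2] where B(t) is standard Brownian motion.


By Ito isometry: E[(int f dB)^2] = int f^2 dt
= 2^2 * 4.1100
= 4 * 4.1100 = 16.4400

16.4400


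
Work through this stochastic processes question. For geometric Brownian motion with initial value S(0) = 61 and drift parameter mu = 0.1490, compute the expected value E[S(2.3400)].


E[S(t)] = S(0) * exp(mu * t)
= 61 * exp(0.1490 * 2.3400)
= 61 * 1.4172
= 86.4472

86.4472


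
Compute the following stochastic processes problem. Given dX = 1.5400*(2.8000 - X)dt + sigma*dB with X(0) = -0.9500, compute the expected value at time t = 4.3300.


E[X(t)] = mu + (X(0) - mu)*exp(-theta*t)
= 2.8000 + (-0.9500 - 2.8000)*exp(-1.5400*4.3300)
= 2.8000 + -3.7500 * 0.0013
= 2.7952

2.7952


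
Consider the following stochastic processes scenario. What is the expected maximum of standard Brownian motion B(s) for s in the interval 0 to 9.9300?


E(max B(s)) = sqrt(2t/pi)
= sqrt(2*9.9300/pi)
= sqrt(6.3216)
= 2.5143

2.5143


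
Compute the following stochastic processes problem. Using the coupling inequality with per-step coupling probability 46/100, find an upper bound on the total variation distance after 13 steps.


TV distance bound <= (1-delta)^n
= (1 - 0.4600)^13
= 0.5400^13
= 3.3199e-04

3.3199e-04


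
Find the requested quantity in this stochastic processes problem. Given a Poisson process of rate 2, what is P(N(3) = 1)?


P(N(t)=k) = (lambda*t)^k * exp(-lambda*t) / k!
lambda*t = 6
= 6^1 * exp(-6) / 1!
= 6 * 0.0025 / 1
= 0.0149

0.0149


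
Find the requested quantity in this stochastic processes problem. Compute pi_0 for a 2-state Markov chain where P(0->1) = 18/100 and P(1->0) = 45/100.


Stationary distribution: pi_0 = p10/(p01+p10), pi_1 = p01/(p01+p10)
p01 = 0.1800, p10 = 0.4500
pi_0 = 0.7143

0.7143


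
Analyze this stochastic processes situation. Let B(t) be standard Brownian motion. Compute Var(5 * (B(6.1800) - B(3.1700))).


Var(alpha*(B(t)-B(s))) = alpha^2 * (t-s)
= 5^2 * (6.1800 - 3.1700)
= 25 * 3.0100
= 75.2500

75.2500


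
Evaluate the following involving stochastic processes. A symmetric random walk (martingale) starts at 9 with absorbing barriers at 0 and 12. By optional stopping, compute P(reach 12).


By optional stopping theorem: E(M at tau) = M(0) = 9
P(hit 12)*12 + P(hit 0)*0 = 9
P(hit 12) = (9 - 0)/(12 - 0) = 3/4 = 0.7500

0.7500


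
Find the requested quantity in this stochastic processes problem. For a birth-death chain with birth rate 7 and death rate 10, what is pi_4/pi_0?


For birth-death process, pi_n/pi_0 = (lambda/mu)^n
= (7/10)^4
= 0.2401

0.2401


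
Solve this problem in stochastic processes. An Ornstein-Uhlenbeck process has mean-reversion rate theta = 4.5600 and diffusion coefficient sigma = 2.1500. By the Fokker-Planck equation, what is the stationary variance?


Stationary variance = sigma^2 / (2*theta)
= 2.1500^2 / (2*4.5600)
= 4.6225 / 9.1200
= 0.5069

0.5069


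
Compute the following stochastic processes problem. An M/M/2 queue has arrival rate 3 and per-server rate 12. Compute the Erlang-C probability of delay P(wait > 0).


a = lambda/mu = 0.2500
rho = a/c = 0.1250
Erlang-C formula applied:
C(c,a) = 0.0278

0.0278


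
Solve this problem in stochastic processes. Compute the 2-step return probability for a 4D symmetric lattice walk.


P(return in 2 steps) = P(reverse first step) = 1/(2d)
= 1/8
= 0.1250

0.1250


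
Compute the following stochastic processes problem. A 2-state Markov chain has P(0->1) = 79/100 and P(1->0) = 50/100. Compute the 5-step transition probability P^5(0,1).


Computing P^5 by matrix multiplication.
P = [[0.2100, 0.7900], [0.5000, 0.5000]]
After raising P to the power 5:
P^5(0,1) = 0.6137

0.6137


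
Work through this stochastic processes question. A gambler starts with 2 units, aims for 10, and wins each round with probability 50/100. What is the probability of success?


p = 1/2: P(win) = i/N = 2/10
= 0.2000

0.2000


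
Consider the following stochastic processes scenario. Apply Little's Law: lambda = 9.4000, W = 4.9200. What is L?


Little's Law: L = lambda * W
= 9.4000 * 4.9200
= 46.2480

46.2480


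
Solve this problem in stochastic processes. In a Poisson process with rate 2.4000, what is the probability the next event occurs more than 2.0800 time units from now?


P(X > t) = exp(-lambda * t)
= exp(-2.4000 * 2.0800)
= exp(-4.9920) = 0.0068

0.0068


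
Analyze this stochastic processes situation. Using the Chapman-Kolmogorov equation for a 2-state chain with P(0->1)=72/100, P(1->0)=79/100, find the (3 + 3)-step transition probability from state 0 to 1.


P^6 = P^3 * P^3
Computing via matrix multiplication of the transition matrix.
Entry (0,1) of P^6 = 0.4684

0.4684


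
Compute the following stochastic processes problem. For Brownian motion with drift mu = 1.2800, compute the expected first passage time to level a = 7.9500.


Expected first passage time = a/mu
= 7.9500/1.2800
= 6.2109

6.2109


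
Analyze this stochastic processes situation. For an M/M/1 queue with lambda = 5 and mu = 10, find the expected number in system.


rho = 5/10 = 0.5000
L = rho/(1-rho)
= 0.5000/0.5000
= 1.0000

1.0000


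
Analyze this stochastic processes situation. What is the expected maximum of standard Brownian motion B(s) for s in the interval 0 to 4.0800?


E(max B(s)) = sqrt(2t/pi)
= sqrt(2*4.0800/pi)
= sqrt(2.5974)
= 1.6116

1.6116


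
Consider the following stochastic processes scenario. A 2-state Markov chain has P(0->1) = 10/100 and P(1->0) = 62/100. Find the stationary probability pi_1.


Stationary distribution: pi_0 = p10/(p01+p10), pi_1 = p01/(p01+p10)
p01 = 0.1000, p10 = 0.6200
pi_1 = 0.1389

0.1389


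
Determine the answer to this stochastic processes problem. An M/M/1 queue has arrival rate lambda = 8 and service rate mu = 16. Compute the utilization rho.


rho = lambda/mu
= 8/16
= 0.5000

0.5000


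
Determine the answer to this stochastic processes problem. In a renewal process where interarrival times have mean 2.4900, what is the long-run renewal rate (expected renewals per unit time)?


Long-run renewal rate = 1/E(X)
= 1/2.4900
= 0.4016

0.4016


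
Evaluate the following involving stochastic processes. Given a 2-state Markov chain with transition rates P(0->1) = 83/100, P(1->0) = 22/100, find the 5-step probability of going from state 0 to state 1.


Computing P^5 by matrix multiplication.
P = [[0.1700, 0.8300], [0.2200, 0.7800]]
After raising P to the power 5:
P^5(0,1) = 0.7905

0.7905


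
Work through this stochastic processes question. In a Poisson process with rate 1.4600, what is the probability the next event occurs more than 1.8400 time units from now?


P(X > t) = exp(-lambda * t)
= exp(-1.4600 * 1.8400)
= exp(-2.6864) = 0.0681

0.0681


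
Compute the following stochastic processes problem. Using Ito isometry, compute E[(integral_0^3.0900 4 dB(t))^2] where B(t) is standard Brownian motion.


By Ito isometry: E[(int f dB)^2] = int f^2 dt
= 4^2 * 3.0900
= 16 * 3.0900 = 49.4400

49.4400


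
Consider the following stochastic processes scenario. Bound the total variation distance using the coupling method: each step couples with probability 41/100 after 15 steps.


TV distance bound <= (1-delta)^n
= (1 - 0.4100)^15
= 0.5900^15
= 3.6541e-04

3.6541e-04


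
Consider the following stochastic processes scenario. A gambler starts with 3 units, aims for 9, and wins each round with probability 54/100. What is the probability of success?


Gambler's ruin formula:
r = q/p = 0.4600/0.5400 = 0.8519
P(win) = (1 - r^i)/(1 - r^N)
= (1 - 0.8519^3)/(1 - 0.8519^9)
= 0.4999

0.4999


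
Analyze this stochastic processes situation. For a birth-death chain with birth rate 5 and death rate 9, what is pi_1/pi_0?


For birth-death process, pi_n/pi_0 = (lambda/mu)^n
= (5/9)^1
= 0.5556

0.5556


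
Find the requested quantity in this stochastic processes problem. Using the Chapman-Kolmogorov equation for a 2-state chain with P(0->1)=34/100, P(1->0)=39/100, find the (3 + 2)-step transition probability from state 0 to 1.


P^5 = P^3 * P^2
Computing via matrix multiplication of the transition matrix.
Entry (0,1) of P^5 = 0.4651

0.4651


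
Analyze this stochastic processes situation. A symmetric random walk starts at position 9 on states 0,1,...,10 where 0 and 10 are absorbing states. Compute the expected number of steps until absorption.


For symmetric RW on 0,...,N with absorbing barriers, E(i) = i*(N-i)
E(9) = 9 * 1 = 9

9


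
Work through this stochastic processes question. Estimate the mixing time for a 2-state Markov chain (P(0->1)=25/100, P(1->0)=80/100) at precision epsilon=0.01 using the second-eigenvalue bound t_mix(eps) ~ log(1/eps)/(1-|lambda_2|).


lambda_2 = |1 - p01 - p10| = |1 - 0.2500 - 0.8000| = 0.0500
t_mix ~ log(1/eps)/(1 - |lambda_2|)
= log(100)/(1 - 0.0500) = 4.6052/0.9500
= 4.8475

4.8475


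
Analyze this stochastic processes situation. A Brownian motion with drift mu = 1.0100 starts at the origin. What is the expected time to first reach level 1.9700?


Expected first passage time = a/mu
= 1.9700/1.0100
= 1.9505

1.9505


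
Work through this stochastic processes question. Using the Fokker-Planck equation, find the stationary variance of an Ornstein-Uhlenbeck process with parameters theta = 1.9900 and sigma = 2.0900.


Stationary variance = sigma^2 / (2*theta)
= 2.0900^2 / (2*1.9900)
= 4.3681 / 3.9800
= 1.0975

1.0975


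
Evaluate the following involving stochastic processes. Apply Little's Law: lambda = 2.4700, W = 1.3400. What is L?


Little's Law: L = lambda * W
= 2.4700 * 1.3400
= 3.3098

3.3098


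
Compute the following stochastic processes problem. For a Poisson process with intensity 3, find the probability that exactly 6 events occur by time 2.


P(N(t)=k) = (lambda*t)^k * exp(-lambda*t) / k!
lambda*t = 6
= 6^6 * exp(-6) / 6!
= 46656 * 0.0025 / 720
= 0.1606

0.1606


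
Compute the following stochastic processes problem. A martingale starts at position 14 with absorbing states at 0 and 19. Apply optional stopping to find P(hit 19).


By optional stopping theorem: E(M at tau) = M(0) = 14
P(hit 19)*19 + P(hit 0)*0 = 14
P(hit 19) = (14 - 0)/(19 - 0) = 14/19 = 0.7368

0.7368


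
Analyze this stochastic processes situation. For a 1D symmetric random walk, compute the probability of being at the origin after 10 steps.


P(S(10) = 0) = C(10,5) / 4^5
= 252 / 1024
= 0.2461

0.2461


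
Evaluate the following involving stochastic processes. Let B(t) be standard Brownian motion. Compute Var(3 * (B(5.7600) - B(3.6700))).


Var(alpha*(B(t)-B(s))) = alpha^2 * (t-s)
= 3^2 * (5.7600 - 3.6700)
= 9 * 2.0900
= 18.8100

18.8100


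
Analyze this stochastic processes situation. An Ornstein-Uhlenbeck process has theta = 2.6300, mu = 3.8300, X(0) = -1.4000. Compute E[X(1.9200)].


E[X(t)] = mu + (X(0) - mu)*exp(-theta*t)
= 3.8300 + (-1.4000 - 3.8300)*exp(-2.6300*1.9200)
= 3.8300 + -5.2300 * 0.0064
= 3.7965

3.7965


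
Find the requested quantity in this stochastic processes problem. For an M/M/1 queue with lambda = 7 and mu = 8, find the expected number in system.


rho = 7/8 = 0.8750
L = rho/(1-rho)
= 0.8750/0.1250
= 7.0000

7.0000


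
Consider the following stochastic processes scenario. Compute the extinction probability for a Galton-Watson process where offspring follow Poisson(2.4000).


Since mu = 2.4000 > 1, extinction prob q < 1.
Solve s = exp(mu*(s-1)) iteratively.
q = 0.1214

0.1214


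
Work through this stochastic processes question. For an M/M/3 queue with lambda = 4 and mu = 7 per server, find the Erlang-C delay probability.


a = lambda/mu = 0.5714
rho = a/c = 0.1905
Erlang-C formula applied:
C(c,a) = 0.0217

0.0217


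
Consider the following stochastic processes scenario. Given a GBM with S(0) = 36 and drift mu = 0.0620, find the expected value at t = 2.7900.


E[S(t)] = S(0) * exp(mu * t)
= 36 * exp(0.0620 * 2.7900)
= 36 * 1.1888
= 42.7983

42.7983


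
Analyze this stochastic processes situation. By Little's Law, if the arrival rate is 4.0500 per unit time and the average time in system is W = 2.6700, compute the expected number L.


Little's Law: L = lambda * W
= 4.0500 * 2.6700
= 10.8135

10.8135


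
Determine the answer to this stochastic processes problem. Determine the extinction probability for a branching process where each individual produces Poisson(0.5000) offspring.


Since mu = 0.5000 <= 1, extinction probability = 1.

1.0000


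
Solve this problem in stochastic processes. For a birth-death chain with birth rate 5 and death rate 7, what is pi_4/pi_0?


For birth-death process, pi_n/pi_0 = (lambda/mu)^n
= (5/7)^4
= 0.2603

0.2603


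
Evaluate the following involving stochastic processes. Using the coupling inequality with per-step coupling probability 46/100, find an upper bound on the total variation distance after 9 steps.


TV distance bound <= (1-delta)^n
= (1 - 0.4600)^9
= 0.5400^9
= 0.0039

0.0039


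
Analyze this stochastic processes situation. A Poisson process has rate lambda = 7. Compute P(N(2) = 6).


P(N(t)=k) = (lambda*t)^k * exp(-lambda*t) / k!
lambda*t = 14
= 14^6 * exp(-14) / 6!
= 7529536 * 8.3153e-07 / 720
= 0.0087

0.0087


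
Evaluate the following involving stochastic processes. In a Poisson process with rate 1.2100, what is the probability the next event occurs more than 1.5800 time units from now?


P(X > t) = exp(-lambda * t)
= exp(-1.2100 * 1.5800)
= exp(-1.9118) = 0.1478

0.1478


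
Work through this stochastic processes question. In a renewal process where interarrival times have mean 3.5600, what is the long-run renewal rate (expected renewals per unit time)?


Long-run renewal rate = 1/E(X)
= 1/3.5600
= 0.2809

0.2809


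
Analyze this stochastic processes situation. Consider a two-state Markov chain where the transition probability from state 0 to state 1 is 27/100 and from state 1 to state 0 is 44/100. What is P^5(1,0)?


Computing P^5 by matrix multiplication.
P = [[0.7300, 0.2700], [0.4400, 0.5600]]
After raising P to the power 5:
P^5(1,0) = 0.6184

0.6184


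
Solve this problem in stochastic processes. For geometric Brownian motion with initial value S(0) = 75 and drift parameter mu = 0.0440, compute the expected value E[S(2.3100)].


E[S(t)] = S(0) * exp(mu * t)
= 75 * exp(0.0440 * 2.3100)
= 75 * 1.1070
= 83.0239

83.0239


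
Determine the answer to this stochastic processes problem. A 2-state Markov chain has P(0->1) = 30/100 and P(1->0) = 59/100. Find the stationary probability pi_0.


Stationary distribution: pi_0 = p10/(p01+p10), pi_1 = p01/(p01+p10)
p01 = 0.3000, p10 = 0.5900
pi_0 = 0.6629

0.6629


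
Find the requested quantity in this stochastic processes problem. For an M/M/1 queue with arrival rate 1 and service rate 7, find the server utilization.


rho = lambda/mu
= 1/7
= 0.1429

0.1429


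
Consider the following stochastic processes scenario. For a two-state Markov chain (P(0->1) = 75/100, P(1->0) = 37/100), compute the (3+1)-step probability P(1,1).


P^4 = P^3 * P^1
Computing via matrix multiplication of the transition matrix.
Entry (1,1) of P^4 = 0.6697

0.6697


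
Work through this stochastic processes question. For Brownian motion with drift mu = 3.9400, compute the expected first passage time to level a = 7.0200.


Expected first passage time = a/mu
= 7.0200/3.9400
= 1.7817

1.7817


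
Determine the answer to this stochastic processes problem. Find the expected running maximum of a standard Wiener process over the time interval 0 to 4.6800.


E(max B(s)) = sqrt(2t/pi)
= sqrt(2*4.6800/pi)
= sqrt(2.9794)
= 1.7261

1.7261


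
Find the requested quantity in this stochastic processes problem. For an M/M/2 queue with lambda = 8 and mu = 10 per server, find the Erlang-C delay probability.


a = lambda/mu = 0.8000
rho = a/c = 0.4000
Erlang-C formula applied:
C(c,a) = 0.2286

0.2286


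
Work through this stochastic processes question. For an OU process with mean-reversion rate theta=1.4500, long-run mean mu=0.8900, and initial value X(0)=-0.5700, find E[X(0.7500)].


E[X(t)] = mu + (X(0) - mu)*exp(-theta*t)
= 0.8900 + (-0.5700 - 0.8900)*exp(-1.4500*0.7500)
= 0.8900 + -1.4600 * 0.3371
= 0.3979

0.3979


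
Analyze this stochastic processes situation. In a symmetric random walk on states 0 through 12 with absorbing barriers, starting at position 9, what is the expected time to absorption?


For symmetric RW on 0,...,N with absorbing barriers, E(i) = i*(N-i)
E(9) = 9 * 3 = 27

27


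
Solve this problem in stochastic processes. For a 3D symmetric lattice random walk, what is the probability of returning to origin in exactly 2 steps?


P(return in 2 steps) = P(reverse first step) = 1/(2d)
= 1/6
= 0.1667

0.1667


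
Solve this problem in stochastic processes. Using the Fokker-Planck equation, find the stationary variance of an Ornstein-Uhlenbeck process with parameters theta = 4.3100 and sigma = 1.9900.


Stationary variance = sigma^2 / (2*theta)
= 1.9900^2 / (2*4.3100)
= 3.9601 / 8.6200
= 0.4594

0.4594


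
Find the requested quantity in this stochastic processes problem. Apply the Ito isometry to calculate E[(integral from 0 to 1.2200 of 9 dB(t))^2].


By Ito isometry: E[(int f dB)^2] = int f^2 dt
= 9^2 * 1.2200
= 81 * 1.2200 = 98.8200

98.8200


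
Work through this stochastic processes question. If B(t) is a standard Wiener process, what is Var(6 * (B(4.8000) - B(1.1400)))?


Var(alpha*(B(t)-B(s))) = alpha^2 * (t-s)
= 6^2 * (4.8000 - 1.1400)
= 36 * 3.6600
= 131.7600

131.7600


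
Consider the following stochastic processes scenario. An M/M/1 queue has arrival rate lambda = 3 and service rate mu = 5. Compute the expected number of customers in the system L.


rho = 3/5 = 0.6000
L = rho/(1-rho)
= 0.6000/0.4000
= 1.5000

1.5000


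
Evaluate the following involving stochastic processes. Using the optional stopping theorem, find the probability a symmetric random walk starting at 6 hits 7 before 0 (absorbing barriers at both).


By optional stopping theorem: E(M at tau) = M(0) = 6
P(hit 7)*7 + P(hit 0)*0 = 6
P(hit 7) = (6 - 0)/(7 - 0) = 6/7 = 0.8571

0.8571


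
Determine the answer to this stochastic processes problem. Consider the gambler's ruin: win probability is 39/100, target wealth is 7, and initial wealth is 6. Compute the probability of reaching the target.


Gambler's ruin formula:
r = q/p = 0.6100/0.3900 = 1.5641
P(win) = (1 - r^i)/(1 - r^N)
= (1 - 1.5641^6)/(1 - 1.5641^7)
= 0.6229

0.6229


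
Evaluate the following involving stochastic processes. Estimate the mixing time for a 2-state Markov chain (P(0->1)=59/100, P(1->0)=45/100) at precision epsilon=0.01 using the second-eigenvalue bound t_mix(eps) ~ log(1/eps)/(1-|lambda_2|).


lambda_2 = |1 - p01 - p10| = |1 - 0.5900 - 0.4500| = 0.0400
t_mix ~ log(1/eps)/(1 - |lambda_2|)
= log(100)/(1 - 0.0400) = 4.6052/0.9600
= 4.7971

4.7971


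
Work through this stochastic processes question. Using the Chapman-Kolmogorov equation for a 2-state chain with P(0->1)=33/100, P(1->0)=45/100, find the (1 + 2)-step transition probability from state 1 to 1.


P^3 = P^1 * P^2
Computing via matrix multiplication of the transition matrix.
Entry (1,1) of P^3 = 0.4292

0.4292


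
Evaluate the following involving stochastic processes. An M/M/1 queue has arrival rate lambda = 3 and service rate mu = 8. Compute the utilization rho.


rho = lambda/mu
= 3/8
= 0.3750

0.3750


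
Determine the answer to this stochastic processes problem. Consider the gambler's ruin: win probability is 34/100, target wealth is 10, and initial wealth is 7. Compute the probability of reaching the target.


Gambler's ruin formula:
r = q/p = 0.6600/0.3400 = 1.9412
P(win) = (1 - r^i)/(1 - r^N)
= (1 - 1.9412^7)/(1 - 1.9412^10)
= 0.1356

0.1356


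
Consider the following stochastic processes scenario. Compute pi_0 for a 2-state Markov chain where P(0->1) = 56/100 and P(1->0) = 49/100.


Stationary distribution: pi_0 = p10/(p01+p10), pi_1 = p01/(p01+p10)
p01 = 0.5600, p10 = 0.4900
pi_0 = 0.4667

0.4667


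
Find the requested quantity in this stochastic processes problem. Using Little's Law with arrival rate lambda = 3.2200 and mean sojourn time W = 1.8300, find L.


Little's Law: L = lambda * W
= 3.2200 * 1.8300
= 5.8926

5.8926


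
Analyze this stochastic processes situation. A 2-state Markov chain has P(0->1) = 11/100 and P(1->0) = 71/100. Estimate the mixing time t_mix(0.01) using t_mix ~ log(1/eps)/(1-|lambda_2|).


lambda_2 = |1 - p01 - p10| = |1 - 0.1100 - 0.7100| = 0.1800
t_mix ~ log(1/eps)/(1 - |lambda_2|)
= log(100)/(1 - 0.1800) = 4.6052/0.8200
= 5.6161

5.6161


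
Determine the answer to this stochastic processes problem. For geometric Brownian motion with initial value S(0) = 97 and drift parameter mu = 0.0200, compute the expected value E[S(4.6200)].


E[S(t)] = S(0) * exp(mu * t)
= 97 * exp(0.0200 * 4.6200)
= 97 * 1.0968
= 106.3899

106.3899


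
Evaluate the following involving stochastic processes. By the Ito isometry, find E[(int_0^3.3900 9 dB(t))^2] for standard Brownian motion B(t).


By Ito isometry: E[(int f dB)^2] = int f^2 dt
= 9^2 * 3.3900
= 81 * 3.3900 = 274.5900

274.5900


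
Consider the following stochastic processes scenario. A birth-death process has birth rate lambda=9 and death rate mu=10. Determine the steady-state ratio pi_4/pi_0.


For birth-death process, pi_n/pi_0 = (lambda/mu)^n
= (9/10)^4
= 0.6561

0.6561


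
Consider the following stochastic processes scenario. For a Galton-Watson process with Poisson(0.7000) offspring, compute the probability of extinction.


Since mu = 0.7000 <= 1, extinction probability = 1.

1.0000


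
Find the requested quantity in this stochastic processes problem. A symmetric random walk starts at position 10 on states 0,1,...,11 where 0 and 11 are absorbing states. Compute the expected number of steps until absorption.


For symmetric RW on 0,...,N with absorbing barriers, E(i) = i*(N-i)
E(10) = 10 * 1 = 10

10


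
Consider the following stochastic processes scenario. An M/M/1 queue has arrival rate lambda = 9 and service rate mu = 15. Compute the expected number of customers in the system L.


rho = 9/15 = 0.6000
L = rho/(1-rho)
= 0.6000/0.4000
= 1.5000

1.5000


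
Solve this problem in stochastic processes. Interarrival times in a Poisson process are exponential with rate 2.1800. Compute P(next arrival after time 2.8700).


P(X > t) = exp(-lambda * t)
= exp(-2.1800 * 2.8700)
= exp(-6.2566) = 0.0019

0.0019


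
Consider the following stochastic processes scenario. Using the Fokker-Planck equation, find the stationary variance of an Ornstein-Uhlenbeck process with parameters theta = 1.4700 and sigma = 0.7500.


Stationary variance = sigma^2 / (2*theta)
= 0.7500^2 / (2*1.4700)
= 0.5625 / 2.9400
= 0.1913

0.1913


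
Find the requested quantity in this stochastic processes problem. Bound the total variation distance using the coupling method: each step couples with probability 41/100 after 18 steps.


TV distance bound <= (1-delta)^n
= (1 - 0.4100)^18
= 0.5900^18
= 7.5047e-05

7.5047e-05


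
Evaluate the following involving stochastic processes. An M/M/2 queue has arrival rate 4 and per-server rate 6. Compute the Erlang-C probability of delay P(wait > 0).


a = lambda/mu = 0.6667
rho = a/c = 0.3333
Erlang-C formula applied:
C(c,a) = 0.1667

0.1667


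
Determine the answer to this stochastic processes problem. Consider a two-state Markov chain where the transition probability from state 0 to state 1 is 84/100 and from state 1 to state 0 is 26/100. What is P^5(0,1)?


Computing P^5 by matrix multiplication.
P = [[0.1600, 0.8400], [0.2600, 0.7400]]
After raising P to the power 5:
P^5(0,1) = 0.7636

0.7636


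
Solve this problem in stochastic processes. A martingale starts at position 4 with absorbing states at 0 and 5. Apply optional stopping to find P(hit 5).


By optional stopping theorem: E(M at tau) = M(0) = 4
P(hit 5)*5 + P(hit 0)*0 = 4
P(hit 5) = (4 - 0)/(5 - 0) = 4/5 = 0.8000

0.8000


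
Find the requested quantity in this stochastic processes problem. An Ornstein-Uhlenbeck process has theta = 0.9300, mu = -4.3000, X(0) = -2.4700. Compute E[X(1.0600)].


E[X(t)] = mu + (X(0) - mu)*exp(-theta*t)
= -4.3000 + (-2.4700 - -4.3000)*exp(-0.9300*1.0600)
= -4.3000 + 1.8300 * 0.3731
= -3.6172

-3.6172


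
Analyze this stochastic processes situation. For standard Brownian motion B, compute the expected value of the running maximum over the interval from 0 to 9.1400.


E(max B(s)) = sqrt(2t/pi)
= sqrt(2*9.1400/pi)
= sqrt(5.8187)
= 2.4122

2.4122


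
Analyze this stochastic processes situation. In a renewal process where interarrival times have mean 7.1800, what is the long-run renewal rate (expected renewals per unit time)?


Long-run renewal rate = 1/E(X)
= 1/7.1800
= 0.1393

0.1393


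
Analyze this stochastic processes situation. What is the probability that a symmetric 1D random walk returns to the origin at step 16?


P(S(16) = 0) = C(16,8) / 4^8
= 12870 / 65536
= 0.1964

0.1964


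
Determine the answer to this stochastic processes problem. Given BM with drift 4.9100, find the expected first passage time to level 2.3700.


Expected first passage time = a/mu
= 2.3700/4.9100
= 0.4827

0.4827


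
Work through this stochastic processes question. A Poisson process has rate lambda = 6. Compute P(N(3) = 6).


P(N(t)=k) = (lambda*t)^k * exp(-lambda*t) / k!
lambda*t = 18
= 18^6 * exp(-18) / 6!
= 34012224 * 1.5230e-08 / 720
= 7.1945e-04

7.1945e-04


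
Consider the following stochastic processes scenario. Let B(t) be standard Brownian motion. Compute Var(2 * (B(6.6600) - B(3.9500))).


Var(alpha*(B(t)-B(s))) = alpha^2 * (t-s)
= 2^2 * (6.6600 - 3.9500)
= 4 * 2.7100
= 10.8400

10.8400


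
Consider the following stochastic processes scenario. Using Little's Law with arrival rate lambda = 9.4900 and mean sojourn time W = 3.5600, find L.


Little's Law: L = lambda * W
= 9.4900 * 3.5600
= 33.7844

33.7844


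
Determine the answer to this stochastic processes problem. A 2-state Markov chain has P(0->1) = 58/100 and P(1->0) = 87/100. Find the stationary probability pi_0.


Stationary distribution: pi_0 = p10/(p01+p10), pi_1 = p01/(p01+p10)
p01 = 0.5800, p10 = 0.8700
pi_0 = 0.6000

0.6000


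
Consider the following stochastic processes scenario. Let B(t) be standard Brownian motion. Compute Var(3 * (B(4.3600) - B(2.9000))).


Var(alpha*(B(t)-B(s))) = alpha^2 * (t-s)
= 3^2 * (4.3600 - 2.9000)
= 9 * 1.4600
= 13.1400

13.1400


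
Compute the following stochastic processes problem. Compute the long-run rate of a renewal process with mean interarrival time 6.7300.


Long-run renewal rate = 1/E(X)
= 1/6.7300
= 0.1486

0.1486


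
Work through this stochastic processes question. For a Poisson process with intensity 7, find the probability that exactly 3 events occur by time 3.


P(N(t)=k) = (lambda*t)^k * exp(-lambda*t) / k!
lambda*t = 21
= 21^3 * exp(-21) / 3!
= 9261 * 7.5826e-10 / 6
= 1.1704e-06

1.1704e-06


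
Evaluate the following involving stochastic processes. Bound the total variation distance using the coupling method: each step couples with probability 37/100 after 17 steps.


TV distance bound <= (1-delta)^n
= (1 - 0.3700)^17
= 0.6300^17
= 3.8796e-04

3.8796e-04


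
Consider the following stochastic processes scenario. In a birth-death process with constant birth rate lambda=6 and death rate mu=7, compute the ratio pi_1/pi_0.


For birth-death process, pi_n/pi_0 = (lambda/mu)^n
= (6/7)^1
= 0.8571

0.8571


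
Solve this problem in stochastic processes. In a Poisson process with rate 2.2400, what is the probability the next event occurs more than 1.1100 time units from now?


P(X > t) = exp(-lambda * t)
= exp(-2.2400 * 1.1100)
= exp(-2.4864) = 0.0832

0.0832


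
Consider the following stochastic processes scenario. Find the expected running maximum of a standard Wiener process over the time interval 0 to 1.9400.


E(max B(s)) = sqrt(2t/pi)
= sqrt(2*1.9400/pi)
= sqrt(1.2350)
= 1.1113

1.1113


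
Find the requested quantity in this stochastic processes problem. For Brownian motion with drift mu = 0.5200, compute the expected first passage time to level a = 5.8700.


Expected first passage time = a/mu
= 5.8700/0.5200
= 11.2885

11.2885
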